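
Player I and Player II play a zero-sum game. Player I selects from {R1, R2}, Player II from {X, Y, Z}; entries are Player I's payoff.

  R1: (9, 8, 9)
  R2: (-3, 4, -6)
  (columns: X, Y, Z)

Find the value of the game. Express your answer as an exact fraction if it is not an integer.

8

Row minima: R1 → 8, R2 → -6; maximin = 8.
Column maxima: X → 9, Y → 8, Z → 9; minimax = 8.
Since maximin = minimax = 8, there is a saddle point and the value is 8.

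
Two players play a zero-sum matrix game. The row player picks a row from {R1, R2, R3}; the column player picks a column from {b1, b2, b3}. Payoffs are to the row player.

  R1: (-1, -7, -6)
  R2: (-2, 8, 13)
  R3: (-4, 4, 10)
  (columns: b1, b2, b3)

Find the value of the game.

Row minima: R1 → -7, R2 → -2, R3 → -4; maximin = -2.
Column maxima: b1 → -1, b2 → 8, b3 → 13; minimax = -1.
-2 ≠ -1, so there is no saddle point; optimal play is mixed.
R3 is strictly dominated by R2, so the row player never plays it.
b3 is strictly dominated by b2 (it gives the row player strictly more in every row), so the column player never plays it.
On the remaining 2×2 (R1, R2 vs b1, b2):
Let the row player play R1 with probability p. Expected payoff against b1: (-1)p + (-2)(1−p) = p − 2; against b2: (-7)p + 8(1−p) = −15p + 8.
Setting these equal: p − 2 = −15p + 8 ⇒ 16p = 10 ⇒ p = 5/8, and the value is (1)·(5/8) − 2 = -11/8.
For the column player: with q = P(b1), equating R1's and R2's payoffs gives 6q − 7 = −10q + 8 ⇒ q = 15/16.

-11/8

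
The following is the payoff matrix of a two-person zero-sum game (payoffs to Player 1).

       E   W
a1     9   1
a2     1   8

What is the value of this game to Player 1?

Row minima: a1 → 1, a2 → 1; maximin = 1.
Column maxima: E → 9, W → 8; minimax = 8.
1 ≠ 8, so there is no saddle point; optimal play is mixed.
Let Player 1 play a1 with probability p. Expected payoff against E: 9p + 1(1−p) = 8p + 1; against W: 1p + 8(1−p) = −7p + 8.
Setting these equal: 8p + 1 = −7p + 8 ⇒ 15p = 7 ⇒ p = 7/15, and the value is (8)·(7/15) + 1 = 71/15.
For Player 2: with q = P(E), equating a1's and a2's payoffs gives 8q + 1 = −7q + 8 ⇒ q = 7/15.

71/15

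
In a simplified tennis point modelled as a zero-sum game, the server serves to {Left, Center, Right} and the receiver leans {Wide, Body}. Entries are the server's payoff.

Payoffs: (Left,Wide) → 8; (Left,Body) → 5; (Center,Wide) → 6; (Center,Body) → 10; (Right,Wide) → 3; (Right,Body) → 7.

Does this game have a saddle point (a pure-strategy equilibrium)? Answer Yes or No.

Row minima: Left → 5, Center → 6, Right → 3; maximin = 6.
Column maxima: Wide → 8, Body → 10; minimax = 8.
6 ≠ 8, so no pure-strategy equilibrium exists.

No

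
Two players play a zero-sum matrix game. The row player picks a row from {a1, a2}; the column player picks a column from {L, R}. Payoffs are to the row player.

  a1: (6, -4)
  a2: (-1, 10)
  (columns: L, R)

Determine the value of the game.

Row minima: a1 → -4, a2 → -1; maximin = -1.
Column maxima: L → 6, R → 10; minimax = 6.
-1 ≠ 6, so there is no saddle point; optimal play is mixed.
Let the row player play a1 with probability p. Expected payoff against L: 6p + (-1)(1−p) = 7p − 1; against R: (-4)p + 10(1−p) = −14p + 10.
Setting these equal: 7p − 1 = −14p + 10 ⇒ 21p = 11 ⇒ p = 11/21, and the value is (7)·(11/21) − 1 = 8/3.
For the column player: with q = P(L), equating a1's and a2's payoffs gives 10q − 4 = −11q + 10 ⇒ q = 2/3.

8/3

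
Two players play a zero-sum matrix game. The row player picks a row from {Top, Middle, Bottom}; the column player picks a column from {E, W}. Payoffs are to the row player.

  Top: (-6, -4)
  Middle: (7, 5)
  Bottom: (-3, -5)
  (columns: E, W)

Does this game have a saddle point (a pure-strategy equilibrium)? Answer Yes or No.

Row minima: Top → -6, Middle → 5, Bottom → -5; maximin = 5.
Column maxima: E → 7, W → 5; minimax = 5.
maximin = minimax = 5, so a saddle point exists.

Yes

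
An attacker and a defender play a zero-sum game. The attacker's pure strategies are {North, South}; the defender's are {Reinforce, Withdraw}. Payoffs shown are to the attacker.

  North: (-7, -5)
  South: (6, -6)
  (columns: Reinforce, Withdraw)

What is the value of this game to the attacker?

-36/7

Row minima: North → -7, South → -6; maximin = -6.
Column maxima: Reinforce → 6, Withdraw → -5; minimax = -5.
-6 ≠ -5, so there is no saddle point; optimal play is mixed.
Let the attacker play North with probability p. Expected payoff against Reinforce: (-7)p + 6(1−p) = −13p + 6; against Withdraw: (-5)p + (-6)(1−p) = p − 6.
Setting these equal: −13p + 6 = p − 6 ⇒ −14p = -12 ⇒ p = 6/7, and the value is (-13)·(6/7) + 6 = -36/7.
For the defender: with q = P(Reinforce), equating North's and South's payoffs gives −2q − 5 = 12q − 6 ⇒ q = 1/14.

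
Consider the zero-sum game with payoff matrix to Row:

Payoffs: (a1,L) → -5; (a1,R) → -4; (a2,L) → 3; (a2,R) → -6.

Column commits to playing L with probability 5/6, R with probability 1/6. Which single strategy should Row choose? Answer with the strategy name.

Expected payoff of a1: (5/6)·(-5) + (1/6)·(-4) = -29/6.
Expected payoff of a2: (5/6)·3 + (1/6)·(-6) = 3/2.
The largest is 3/2, so Row's best response is a2.

a2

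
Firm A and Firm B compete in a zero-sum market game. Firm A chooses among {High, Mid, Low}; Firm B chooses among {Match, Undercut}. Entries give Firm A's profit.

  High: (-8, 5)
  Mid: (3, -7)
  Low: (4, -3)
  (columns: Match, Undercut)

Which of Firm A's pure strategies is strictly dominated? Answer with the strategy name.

Low gives a strictly higher payoff than Mid against every column: 4 > 3, -3 > -7.
So Mid is strictly dominated and Firm A never plays it.

Mid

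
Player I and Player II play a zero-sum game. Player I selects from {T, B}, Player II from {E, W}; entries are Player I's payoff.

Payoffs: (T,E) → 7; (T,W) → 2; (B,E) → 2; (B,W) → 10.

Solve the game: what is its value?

Row minima: T → 2, B → 2; maximin = 2.
Column maxima: E → 7, W → 10; minimax = 7.
2 ≠ 7, so there is no saddle point; optimal play is mixed.
Let Player I play T with probability p. Expected payoff against E: 7p + 2(1−p) = 5p + 2; against W: 2p + 10(1−p) = −8p + 10.
Setting these equal: 5p + 2 = −8p + 10 ⇒ 13p = 8 ⇒ p = 8/13, and the value is (5)·(8/13) + 2 = 66/13.
For Player II: with q = P(E), equating T's and B's payoffs gives 5q + 2 = −8q + 10 ⇒ q = 8/13.

66/13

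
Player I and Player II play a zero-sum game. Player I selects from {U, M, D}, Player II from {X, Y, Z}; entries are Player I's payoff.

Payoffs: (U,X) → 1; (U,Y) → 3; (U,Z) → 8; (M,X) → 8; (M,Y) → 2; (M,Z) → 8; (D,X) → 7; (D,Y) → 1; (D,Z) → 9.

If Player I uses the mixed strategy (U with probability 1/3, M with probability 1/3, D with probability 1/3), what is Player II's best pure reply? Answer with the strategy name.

If Player II plays X, Player I's expected payoff is (1/3)·1 + (1/3)·8 + (1/3)·7 = 16/3.
If Player II plays Y, Player I's expected payoff is (1/3)·3 + (1/3)·2 + (1/3)·1 = 2.
If Player II plays Z, Player I's expected payoff is (1/3)·8 + (1/3)·8 + (1/3)·9 = 25/3.
Player II minimizes Player I's payoff; the smallest is 2, so the best response is Y.

Y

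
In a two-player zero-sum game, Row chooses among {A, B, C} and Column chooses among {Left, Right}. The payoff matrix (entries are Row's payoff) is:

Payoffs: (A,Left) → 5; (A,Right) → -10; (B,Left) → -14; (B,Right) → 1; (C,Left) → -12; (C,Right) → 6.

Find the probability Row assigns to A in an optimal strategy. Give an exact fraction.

6/11

Row minima: A → -10, B → -14, C → -12; maximin = -10.
Column maxima: Left → 5, Right → 6; minimax = 5.
-10 ≠ 5, so there is no saddle point; optimal play is mixed.
B is strictly dominated by C, so Row never plays it.
On the remaining 2×2 (A, C vs Left, Right):
Let Row play A with probability p. Expected payoff against Left: 5p + (-12)(1−p) = 17p − 12; against Right: (-10)p + 6(1−p) = −16p + 6.
Setting these equal: 17p − 12 = −16p + 6 ⇒ 33p = 18 ⇒ p = 6/11, and the value is (17)·(6/11) − 12 = -30/11.
For Column: with q = P(Left), equating A's and C's payoffs gives 15q − 10 = −18q + 6 ⇒ q = 16/33.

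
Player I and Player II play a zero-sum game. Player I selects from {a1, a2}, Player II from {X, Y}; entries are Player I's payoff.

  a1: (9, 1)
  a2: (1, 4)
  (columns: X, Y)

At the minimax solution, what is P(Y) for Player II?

8/11

Row minima: a1 → 1, a2 → 1; maximin = 1.
Column maxima: X → 9, Y → 4; minimax = 4.
1 ≠ 4, so there is no saddle point; optimal play is mixed.
Let Player I play a1 with probability p. Expected payoff against X: 9p + 1(1−p) = 8p + 1; against Y: 1p + 4(1−p) = −3p + 4.
Setting these equal: 8p + 1 = −3p + 4 ⇒ 11p = 3 ⇒ p = 3/11, and the value is (8)·(3/11) + 1 = 35/11.
For Player II: with q = P(X), equating a1's and a2's payoffs gives 8q + 1 = −3q + 4 ⇒ q = 3/11.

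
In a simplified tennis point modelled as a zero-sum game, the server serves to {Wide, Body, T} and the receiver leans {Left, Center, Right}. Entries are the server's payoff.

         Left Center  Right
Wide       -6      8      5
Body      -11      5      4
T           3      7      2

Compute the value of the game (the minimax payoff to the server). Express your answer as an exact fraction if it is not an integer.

9/4

Row minima: Wide → -6, Body → -11, T → 2; maximin = 2.
Column maxima: Left → 3, Center → 8, Right → 5; minimax = 3.
2 ≠ 3, so there is no saddle point; optimal play is mixed.
Body is strictly dominated by Wide, so the server never plays it.
Center is strictly dominated by Left (it gives the server strictly more in every row), so the receiver never plays it.
On the remaining 2×2 (Wide, T vs Left, Right):
Let the server play Wide with probability p. Expected payoff against Left: (-6)p + 3(1−p) = −9p + 3; against Right: 5p + 2(1−p) = 3p + 2.
Setting these equal: −9p + 3 = 3p + 2 ⇒ −12p = -1 ⇒ p = 1/12, and the value is (-9)·(1/12) + 3 = 9/4.
For the receiver: with q = P(Left), equating Wide's and T's payoffs gives −11q + 5 = q + 2 ⇒ q = 1/4.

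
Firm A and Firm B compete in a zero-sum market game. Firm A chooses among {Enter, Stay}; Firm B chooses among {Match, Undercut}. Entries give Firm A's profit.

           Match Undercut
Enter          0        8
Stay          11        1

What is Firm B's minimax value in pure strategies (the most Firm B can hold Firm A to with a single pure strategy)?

8

Column maxima: Match → 11, Undercut → 8.
The smallest of these is 8.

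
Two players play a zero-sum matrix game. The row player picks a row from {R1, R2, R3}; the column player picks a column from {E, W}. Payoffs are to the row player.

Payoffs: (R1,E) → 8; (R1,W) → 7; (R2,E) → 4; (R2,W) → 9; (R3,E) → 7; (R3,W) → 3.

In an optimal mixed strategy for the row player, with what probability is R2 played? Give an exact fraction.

1/6

Row minima: R1 → 7, R2 → 4, R3 → 3; maximin = 7.
Column maxima: E → 8, W → 9; minimax = 8.
7 ≠ 8, so there is no saddle point; optimal play is mixed.
R3 is strictly dominated by R1, so the row player never plays it.
On the remaining 2×2 (R1, R2 vs E, W):
Let the row player play R1 with probability p. Expected payoff against E: 8p + 4(1−p) = 4p + 4; against W: 7p + 9(1−p) = −2p + 9.
Setting these equal: 4p + 4 = −2p + 9 ⇒ 6p = 5 ⇒ p = 5/6, and the value is (4)·(5/6) + 4 = 22/3.
For the column player: with q = P(E), equating R1's and R2's payoffs gives q + 7 = −5q + 9 ⇒ q = 1/3.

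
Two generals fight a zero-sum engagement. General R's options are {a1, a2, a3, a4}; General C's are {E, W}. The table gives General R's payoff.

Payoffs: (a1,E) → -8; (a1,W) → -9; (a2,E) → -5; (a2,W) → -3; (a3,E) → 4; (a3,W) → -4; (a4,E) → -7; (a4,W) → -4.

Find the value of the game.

-16/5

Row minima: a1 → -9, a2 → -5, a3 → -4, a4 → -7; maximin = -4.
Column maxima: E → 4, W → -3; minimax = -3.
-4 ≠ -3, so there is no saddle point; optimal play is mixed.
a1 is strictly dominated by a2, so General R never plays it.
a4 is strictly dominated by a2, so General R never plays it.
On the remaining 2×2 (a2, a3 vs E, W):
Let General R play a2 with probability p. Expected payoff against E: (-5)p + 4(1−p) = −9p + 4; against W: (-3)p + (-4)(1−p) = p − 4.
Setting these equal: −9p + 4 = p − 4 ⇒ −10p = -8 ⇒ p = 4/5, and the value is (-9)·(4/5) + 4 = -16/5.
For General C: with q = P(E), equating a2's and a3's payoffs gives −2q − 3 = 8q − 4 ⇒ q = 1/10.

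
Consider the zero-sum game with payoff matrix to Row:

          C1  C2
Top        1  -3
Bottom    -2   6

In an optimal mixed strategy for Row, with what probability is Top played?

Row minima: Top → -3, Bottom → -2; maximin = -2.
Column maxima: C1 → 1, C2 → 6; minimax = 1.
-2 ≠ 1, so there is no saddle point; optimal play is mixed.
Let Row play Top with probability p. Expected payoff against C1: 1p + (-2)(1−p) = 3p − 2; against C2: (-3)p + 6(1−p) = −9p + 6.
Setting these equal: 3p − 2 = −9p + 6 ⇒ 12p = 8 ⇒ p = 2/3, and the value is (3)·(2/3) − 2 = 0.
For Column: with q = P(C1), equating Top's and Bottom's payoffs gives 4q − 3 = −8q + 6 ⇒ q = 3/4.

2/3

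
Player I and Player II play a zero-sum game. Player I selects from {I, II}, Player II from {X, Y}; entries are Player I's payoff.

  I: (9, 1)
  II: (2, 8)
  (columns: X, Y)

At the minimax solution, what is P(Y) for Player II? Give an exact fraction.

Row minima: I → 1, II → 2; maximin = 2.
Column maxima: X → 9, Y → 8; minimax = 8.
2 ≠ 8, so there is no saddle point; optimal play is mixed.
Let Player I play I with probability p. Expected payoff against X: 9p + 2(1−p) = 7p + 2; against Y: 1p + 8(1−p) = −7p + 8.
Setting these equal: 7p + 2 = −7p + 8 ⇒ 14p = 6 ⇒ p = 3/7, and the value is (7)·(3/7) + 2 = 5.
For Player II: with q = P(X), equating I's and II's payoffs gives 8q + 1 = −6q + 8 ⇒ q = 1/2.

1/2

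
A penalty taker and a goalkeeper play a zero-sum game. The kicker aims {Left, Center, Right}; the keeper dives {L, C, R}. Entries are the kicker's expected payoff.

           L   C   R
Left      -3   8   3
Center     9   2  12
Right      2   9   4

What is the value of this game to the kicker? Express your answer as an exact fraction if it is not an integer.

Row minima: Left → -3, Center → 2, Right → 2; maximin = 2.
Column maxima: L → 9, C → 9, R → 12; minimax = 9.
2 ≠ 9, so there is no saddle point; optimal play is mixed.
Left is strictly dominated by Right, so the kicker never plays it.
R is strictly dominated by L (it gives the kicker strictly more in every row), so the keeper never plays it.
On the remaining 2×2 (Center, Right vs L, C):
Let the kicker play Center with probability p. Expected payoff against L: 9p + 2(1−p) = 7p + 2; against C: 2p + 9(1−p) = −7p + 9.
Setting these equal: 7p + 2 = −7p + 9 ⇒ 14p = 7 ⇒ p = 1/2, and the value is (7)·(1/2) + 2 = 11/2.
For the keeper: with q = P(L), equating Center's and Right's payoffs gives 7q + 2 = −7q + 9 ⇒ q = 1/2.

11/2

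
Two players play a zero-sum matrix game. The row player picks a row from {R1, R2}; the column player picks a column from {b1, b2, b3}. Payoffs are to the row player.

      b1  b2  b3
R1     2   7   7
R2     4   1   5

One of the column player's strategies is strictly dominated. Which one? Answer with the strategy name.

b1 holds the row player's payoff strictly below b3 in every row: 2 < 7, 4 < 5.
So b3 is strictly dominated for the column player.

b3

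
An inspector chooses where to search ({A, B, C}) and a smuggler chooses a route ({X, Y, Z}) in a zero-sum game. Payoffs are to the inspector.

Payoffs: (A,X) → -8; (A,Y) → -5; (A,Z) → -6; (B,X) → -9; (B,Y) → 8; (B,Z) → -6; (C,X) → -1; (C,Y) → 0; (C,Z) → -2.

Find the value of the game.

-2

Row minima: A → -8, B → -9, C → -2; maximin = -2.
Column maxima: X → -1, Y → 8, Z → -2; minimax = -2.
Since maximin = minimax = -2, there is a saddle point and the value is -2.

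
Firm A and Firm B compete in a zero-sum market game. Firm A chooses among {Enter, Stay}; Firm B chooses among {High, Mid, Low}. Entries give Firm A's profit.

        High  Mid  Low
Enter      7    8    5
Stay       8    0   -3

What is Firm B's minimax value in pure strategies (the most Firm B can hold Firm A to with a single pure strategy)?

5

Column maxima: High → 8, Mid → 8, Low → 5.
The smallest of these is 5.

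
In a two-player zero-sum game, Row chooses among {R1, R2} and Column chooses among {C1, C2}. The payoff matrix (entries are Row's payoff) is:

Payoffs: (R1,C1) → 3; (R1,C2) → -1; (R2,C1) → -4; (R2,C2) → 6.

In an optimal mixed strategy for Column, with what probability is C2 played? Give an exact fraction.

Row minima: R1 → -1, R2 → -4; maximin = -1.
Column maxima: C1 → 3, C2 → 6; minimax = 3.
-1 ≠ 3, so there is no saddle point; optimal play is mixed.
Let Row play R1 with probability p. Expected payoff against C1: 3p + (-4)(1−p) = 7p − 4; against C2: (-1)p + 6(1−p) = −7p + 6.
Setting these equal: 7p − 4 = −7p + 6 ⇒ 14p = 10 ⇒ p = 5/7, and the value is (7)·(5/7) − 4 = 1.
For Column: with q = P(C1), equating R1's and R2's payoffs gives 4q − 1 = −10q + 6 ⇒ q = 1/2.

1/2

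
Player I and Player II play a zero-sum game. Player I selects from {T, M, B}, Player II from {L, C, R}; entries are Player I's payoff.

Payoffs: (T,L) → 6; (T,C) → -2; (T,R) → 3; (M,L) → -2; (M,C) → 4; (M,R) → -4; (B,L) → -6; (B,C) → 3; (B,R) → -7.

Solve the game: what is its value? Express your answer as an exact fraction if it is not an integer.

Row minima: T → -2, M → -4, B → -7; maximin = -2.
Column maxima: L → 6, C → 4, R → 3; minimax = 3.
-2 ≠ 3, so there is no saddle point; optimal play is mixed.
B is strictly dominated by M, so Player I never plays it.
L is strictly dominated by R (it gives Player I strictly more in every row), so Player II never plays it.
On the remaining 2×2 (T, M vs C, R):
Let Player I play T with probability p. Expected payoff against C: (-2)p + 4(1−p) = −6p + 4; against R: 3p + (-4)(1−p) = 7p − 4.
Setting these equal: −6p + 4 = 7p − 4 ⇒ −13p = -8 ⇒ p = 8/13, and the value is (-6)·(8/13) + 4 = 4/13.
For Player II: with q = P(C), equating T's and M's payoffs gives −5q + 3 = 8q − 4 ⇒ q = 7/13.

4/13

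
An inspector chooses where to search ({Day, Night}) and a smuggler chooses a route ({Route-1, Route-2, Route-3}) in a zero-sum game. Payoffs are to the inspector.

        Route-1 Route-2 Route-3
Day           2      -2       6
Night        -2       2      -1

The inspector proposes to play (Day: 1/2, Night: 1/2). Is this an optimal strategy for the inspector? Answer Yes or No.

Yes

Against Route-1 this mix gives (1/2)·2 + (1/2)·(-2) = 0.
Against Route-2 this mix gives (1/2)·(-2) + (1/2)·2 = 0.
Against Route-3 this mix gives (1/2)·6 + (1/2)·(-1) = 5/2.
All of the smuggler's active replies (Route-1, Route-2) yield 0, and no column does worse for the inspector. The mix makes the smuggler indifferent and guarantees 0, so it is optimal.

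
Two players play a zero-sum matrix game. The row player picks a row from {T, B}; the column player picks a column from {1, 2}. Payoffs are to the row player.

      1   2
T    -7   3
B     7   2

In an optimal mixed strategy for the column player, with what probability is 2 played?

Row minima: T → -7, B → 2; maximin = 2.
Column maxima: 1 → 7, 2 → 3; minimax = 3.
2 ≠ 3, so there is no saddle point; optimal play is mixed.
Let the row player play T with probability p. Expected payoff against 1: (-7)p + 7(1−p) = −14p + 7; against 2: 3p + 2(1−p) = p + 2.
Setting these equal: −14p + 7 = p + 2 ⇒ −15p = -5 ⇒ p = 1/3, and the value is (-14)·(1/3) + 7 = 7/3.
For the column player: with q = P(1), equating T's and B's payoffs gives −10q + 3 = 5q + 2 ⇒ q = 1/15.

14/15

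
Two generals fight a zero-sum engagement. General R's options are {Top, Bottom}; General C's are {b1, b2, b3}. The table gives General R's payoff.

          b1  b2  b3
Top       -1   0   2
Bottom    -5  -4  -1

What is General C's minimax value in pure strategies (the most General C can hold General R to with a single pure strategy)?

Column maxima: b1 → -1, b2 → 0, b3 → 2.
The smallest of these is -1.

-1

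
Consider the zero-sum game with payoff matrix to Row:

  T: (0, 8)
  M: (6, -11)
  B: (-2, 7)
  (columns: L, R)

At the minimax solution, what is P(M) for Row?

8/25

Row minima: T → 0, M → -11, B → -2; maximin = 0.
Column maxima: L → 6, R → 8; minimax = 6.
0 ≠ 6, so there is no saddle point; optimal play is mixed.
B is strictly dominated by T, so Row never plays it.
On the remaining 2×2 (T, M vs L, R):
Let Row play T with probability p. Expected payoff against L: 0p + 6(1−p) = −6p + 6; against R: 8p + (-11)(1−p) = 19p − 11.
Setting these equal: −6p + 6 = 19p − 11 ⇒ −25p = -17 ⇒ p = 17/25, and the value is (-6)·(17/25) + 6 = 48/25.
For Column: with q = P(L), equating T's and M's payoffs gives −8q + 8 = 17q − 11 ⇒ q = 19/25.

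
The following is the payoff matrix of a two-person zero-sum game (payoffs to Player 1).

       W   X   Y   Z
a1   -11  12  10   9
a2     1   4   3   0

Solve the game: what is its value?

Row minima: a1 → -11, a2 → 0; maximin = 0.
Column maxima: W → 1, X → 12, Y → 10, Z → 9; minimax = 1.
0 ≠ 1, so there is no saddle point; optimal play is mixed.
X is strictly dominated by W (it gives Player 1 strictly more in every row), so Player 2 never plays it.
Y is strictly dominated by W (it gives Player 1 strictly more in every row), so Player 2 never plays it.
On the remaining 2×2 (a1, a2 vs W, Z):
Let Player 1 play a1 with probability p. Expected payoff against W: (-11)p + 1(1−p) = −12p + 1; against Z: 9p + 0(1−p) = 9p.
Setting these equal: −12p + 1 = 9p ⇒ −21p = -1 ⇒ p = 1/21, and the value is (-12)·(1/21) + 1 = 3/7.
For Player 2: with q = P(W), equating a1's and a2's payoffs gives −20q + 9 = q ⇒ q = 3/7.

3/7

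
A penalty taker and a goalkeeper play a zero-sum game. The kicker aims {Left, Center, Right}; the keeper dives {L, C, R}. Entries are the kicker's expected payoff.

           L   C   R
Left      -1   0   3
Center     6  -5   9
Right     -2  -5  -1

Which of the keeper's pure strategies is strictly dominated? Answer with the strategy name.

L holds the kicker's payoff strictly below R in every row: -1 < 3, 6 < 9, -2 < -1.
So R is strictly dominated for the keeper.

R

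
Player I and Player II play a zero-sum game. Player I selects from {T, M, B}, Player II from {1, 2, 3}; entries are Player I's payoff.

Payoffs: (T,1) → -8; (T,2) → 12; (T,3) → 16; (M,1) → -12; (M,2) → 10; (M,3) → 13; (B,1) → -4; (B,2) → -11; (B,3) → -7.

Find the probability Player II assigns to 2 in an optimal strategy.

Row minima: T → -8, M → -12, B → -11; maximin = -8.
Column maxima: 1 → -4, 2 → 12, 3 → 16; minimax = -4.
-8 ≠ -4, so there is no saddle point; optimal play is mixed.
M is strictly dominated by T, so Player I never plays it.
3 is strictly dominated by 2 (it gives Player I strictly more in every row), so Player II never plays it.
On the remaining 2×2 (T, B vs 1, 2):
Let Player I play T with probability p. Expected payoff against 1: (-8)p + (-4)(1−p) = −4p − 4; against 2: 12p + (-11)(1−p) = 23p − 11.
Setting these equal: −4p − 4 = 23p − 11 ⇒ −27p = -7 ⇒ p = 7/27, and the value is (-4)·(7/27) − 4 = -136/27.
For Player II: with q = P(1), equating T's and B's payoffs gives −20q + 12 = 7q − 11 ⇒ q = 23/27.

4/27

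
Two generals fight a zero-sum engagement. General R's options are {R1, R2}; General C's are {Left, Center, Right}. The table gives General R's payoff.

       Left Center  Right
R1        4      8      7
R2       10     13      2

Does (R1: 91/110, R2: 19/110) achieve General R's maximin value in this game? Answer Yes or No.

No

Against Left this mix gives (91/110)·4 + (19/110)·10 = 277/55.
Against Center this mix gives (91/110)·8 + (19/110)·13 = 195/22.
Against Right this mix gives (91/110)·7 + (19/110)·2 = 135/22.
General C will play Left, holding General R to 277/55. Shifting weight toward the row that does better against Left would raise this floor (the equalizing mix achieves 62/11 against both Left and Right), so the proposed strategy is not optimal.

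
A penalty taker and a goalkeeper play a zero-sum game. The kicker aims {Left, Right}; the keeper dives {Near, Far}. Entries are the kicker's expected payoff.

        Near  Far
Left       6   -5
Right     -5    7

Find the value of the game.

17/23

Row minima: Left → -5, Right → -5; maximin = -5.
Column maxima: Near → 6, Far → 7; minimax = 6.
-5 ≠ 6, so there is no saddle point; optimal play is mixed.
Let the kicker play Left with probability p. Expected payoff against Near: 6p + (-5)(1−p) = 11p − 5; against Far: (-5)p + 7(1−p) = −12p + 7.
Setting these equal: 11p − 5 = −12p + 7 ⇒ 23p = 12 ⇒ p = 12/23, and the value is (11)·(12/23) − 5 = 17/23.
For the keeper: with q = P(Near), equating Left's and Right's payoffs gives 11q − 5 = −12q + 7 ⇒ q = 12/23.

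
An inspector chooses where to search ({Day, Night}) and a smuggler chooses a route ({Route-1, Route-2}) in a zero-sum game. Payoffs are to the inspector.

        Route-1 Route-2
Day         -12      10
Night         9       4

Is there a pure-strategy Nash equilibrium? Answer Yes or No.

No

Row minima: Day → -12, Night → 4; maximin = 4.
Column maxima: Route-1 → 9, Route-2 → 10; minimax = 9.
4 ≠ 9, so no pure-strategy equilibrium exists.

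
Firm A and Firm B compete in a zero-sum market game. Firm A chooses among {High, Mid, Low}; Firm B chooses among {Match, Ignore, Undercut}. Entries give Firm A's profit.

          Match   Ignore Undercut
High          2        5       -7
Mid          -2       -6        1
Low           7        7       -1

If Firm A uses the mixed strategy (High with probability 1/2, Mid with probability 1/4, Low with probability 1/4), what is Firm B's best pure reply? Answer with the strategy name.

If Firm B plays Match, Firm A's expected payoff is (1/2)·2 + (1/4)·(-2) + (1/4)·7 = 9/4.
If Firm B plays Ignore, Firm A's expected payoff is (1/2)·5 + (1/4)·(-6) + (1/4)·7 = 11/4.
If Firm B plays Undercut, Firm A's expected payoff is (1/2)·(-7) + (1/4)·1 + (1/4)·(-1) = -7/2.
Firm B minimizes Firm A's payoff; the smallest is -7/2, so the best response is Undercut.

Undercut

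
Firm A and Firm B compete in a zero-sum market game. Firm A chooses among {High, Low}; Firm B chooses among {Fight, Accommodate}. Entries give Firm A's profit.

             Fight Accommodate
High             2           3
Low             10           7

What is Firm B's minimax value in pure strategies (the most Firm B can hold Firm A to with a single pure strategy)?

Column maxima: Fight → 10, Accommodate → 7.
The smallest of these is 7.

7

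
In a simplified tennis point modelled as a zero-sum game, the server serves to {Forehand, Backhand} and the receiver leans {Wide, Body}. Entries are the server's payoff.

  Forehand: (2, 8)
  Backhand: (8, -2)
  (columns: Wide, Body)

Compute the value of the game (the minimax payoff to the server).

Row minima: Forehand → 2, Backhand → -2; maximin = 2.
Column maxima: Wide → 8, Body → 8; minimax = 8.
2 ≠ 8, so there is no saddle point; optimal play is mixed.
Let the server play Forehand with probability p. Expected payoff against Wide: 2p + 8(1−p) = −6p + 8; against Body: 8p + (-2)(1−p) = 10p − 2.
Setting these equal: −6p + 8 = 10p − 2 ⇒ −16p = -10 ⇒ p = 5/8, and the value is (-6)·(5/8) + 8 = 17/4.
For the receiver: with q = P(Wide), equating Forehand's and Backhand's payoffs gives −6q + 8 = 10q − 2 ⇒ q = 5/8.

17/4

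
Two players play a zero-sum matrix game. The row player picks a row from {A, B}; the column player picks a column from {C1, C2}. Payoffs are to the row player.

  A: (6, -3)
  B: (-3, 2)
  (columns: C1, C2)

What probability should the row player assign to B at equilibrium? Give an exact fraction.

9/14

Row minima: A → -3, B → -3; maximin = -3.
Column maxima: C1 → 6, C2 → 2; minimax = 2.
-3 ≠ 2, so there is no saddle point; optimal play is mixed.
Let the row player play A with probability p. Expected payoff against C1: 6p + (-3)(1−p) = 9p − 3; against C2: (-3)p + 2(1−p) = −5p + 2.
Setting these equal: 9p − 3 = −5p + 2 ⇒ 14p = 5 ⇒ p = 5/14, and the value is (9)·(5/14) − 3 = 3/14.
For the column player: with q = P(C1), equating A's and B's payoffs gives 9q − 3 = −5q + 2 ⇒ q = 5/14.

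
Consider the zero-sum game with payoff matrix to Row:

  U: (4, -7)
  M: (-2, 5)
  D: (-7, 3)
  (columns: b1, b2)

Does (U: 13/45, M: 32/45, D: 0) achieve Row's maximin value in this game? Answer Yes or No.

No

Against b1 this mix gives (13/45)·4 + (32/45)·(-2) = -4/15.
Against b2 this mix gives (13/45)·(-7) + (32/45)·5 = 23/15.
Column will play b1, holding Row to -4/15. Shifting weight toward the row that does better against b1 would raise this floor (the equalizing mix achieves 1/3 against both b1 and b2), so the proposed strategy is not optimal.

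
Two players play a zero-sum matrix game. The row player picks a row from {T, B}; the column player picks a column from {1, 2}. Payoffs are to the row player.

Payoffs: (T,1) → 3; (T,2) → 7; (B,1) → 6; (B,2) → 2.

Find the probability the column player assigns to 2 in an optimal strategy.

Row minima: T → 3, B → 2; maximin = 3.
Column maxima: 1 → 6, 2 → 7; minimax = 6.
3 ≠ 6, so there is no saddle point; optimal play is mixed.
Let the row player play T with probability p. Expected payoff against 1: 3p + 6(1−p) = −3p + 6; against 2: 7p + 2(1−p) = 5p + 2.
Setting these equal: −3p + 6 = 5p + 2 ⇒ −8p = -4 ⇒ p = 1/2, and the value is (-3)·(1/2) + 6 = 9/2.
For the column player: with q = P(1), equating T's and B's payoffs gives −4q + 7 = 4q + 2 ⇒ q = 5/8.

3/8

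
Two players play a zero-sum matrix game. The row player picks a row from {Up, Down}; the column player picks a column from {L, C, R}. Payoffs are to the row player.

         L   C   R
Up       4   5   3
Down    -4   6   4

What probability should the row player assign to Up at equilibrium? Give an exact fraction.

Row minima: Up → 3, Down → -4; maximin = 3.
Column maxima: L → 4, C → 6, R → 4; minimax = 4.
3 ≠ 4, so there is no saddle point; optimal play is mixed.
C is strictly dominated by L (it gives the row player strictly more in every row), so the column player never plays it.
On the remaining 2×2 (Up, Down vs L, R):
Let the row player play Up with probability p. Expected payoff against L: 4p + (-4)(1−p) = 8p − 4; against R: 3p + 4(1−p) = −p + 4.
Setting these equal: 8p − 4 = −p + 4 ⇒ 9p = 8 ⇒ p = 8/9, and the value is (8)·(8/9) − 4 = 28/9.
For the column player: with q = P(L), equating Up's and Down's payoffs gives q + 3 = −8q + 4 ⇒ q = 1/9.

8/9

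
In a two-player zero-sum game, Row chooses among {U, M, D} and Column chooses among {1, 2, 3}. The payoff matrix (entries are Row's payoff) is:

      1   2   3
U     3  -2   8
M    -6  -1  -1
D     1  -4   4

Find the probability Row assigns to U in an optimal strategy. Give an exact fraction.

1/2

Row minima: U → -2, M → -6, D → -4; maximin = -2.
Column maxima: 1 → 3, 2 → -1, 3 → 8; minimax = -1.
-2 ≠ -1, so there is no saddle point; optimal play is mixed.
D is strictly dominated by U, so Row never plays it.
3 is strictly dominated by 1 (it gives Row strictly more in every row), so Column never plays it.
On the remaining 2×2 (U, M vs 1, 2):
Let Row play U with probability p. Expected payoff against 1: 3p + (-6)(1−p) = 9p − 6; against 2: (-2)p + (-1)(1−p) = −p − 1.
Setting these equal: 9p − 6 = −p − 1 ⇒ 10p = 5 ⇒ p = 1/2, and the value is (9)·(1/2) − 6 = -3/2.
For Column: with q = P(1), equating U's and M's payoffs gives 5q − 2 = −5q − 1 ⇒ q = 1/10.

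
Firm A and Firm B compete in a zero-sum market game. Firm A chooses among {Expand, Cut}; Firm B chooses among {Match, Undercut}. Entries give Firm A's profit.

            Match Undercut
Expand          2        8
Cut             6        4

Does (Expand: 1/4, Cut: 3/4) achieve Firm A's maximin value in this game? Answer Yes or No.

Yes

Against Match this mix gives (1/4)·2 + (3/4)·6 = 5.
Against Undercut this mix gives (1/4)·8 + (3/4)·4 = 5.
All of Firm B's active replies (Match, Undercut) yield 5, and no column does worse for Firm A. The mix makes Firm B indifferent and guarantees 5, so it is optimal.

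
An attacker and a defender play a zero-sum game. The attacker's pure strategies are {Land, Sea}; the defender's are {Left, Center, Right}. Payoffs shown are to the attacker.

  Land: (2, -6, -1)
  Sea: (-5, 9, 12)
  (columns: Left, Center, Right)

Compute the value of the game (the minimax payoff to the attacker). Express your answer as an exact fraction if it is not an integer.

Row minima: Land → -6, Sea → -5; maximin = -5.
Column maxima: Left → 2, Center → 9, Right → 12; minimax = 2.
-5 ≠ 2, so there is no saddle point; optimal play is mixed.
Right is strictly dominated by Center (it gives the attacker strictly more in every row), so the defender never plays it.
On the remaining 2×2 (Land, Sea vs Left, Center):
Let the attacker play Land with probability p. Expected payoff against Left: 2p + (-5)(1−p) = 7p − 5; against Center: (-6)p + 9(1−p) = −15p + 9.
Setting these equal: 7p − 5 = −15p + 9 ⇒ 22p = 14 ⇒ p = 7/11, and the value is (7)·(7/11) − 5 = -6/11.
For the defender: with q = P(Left), equating Land's and Sea's payoffs gives 8q − 6 = −14q + 9 ⇒ q = 15/22.

-6/11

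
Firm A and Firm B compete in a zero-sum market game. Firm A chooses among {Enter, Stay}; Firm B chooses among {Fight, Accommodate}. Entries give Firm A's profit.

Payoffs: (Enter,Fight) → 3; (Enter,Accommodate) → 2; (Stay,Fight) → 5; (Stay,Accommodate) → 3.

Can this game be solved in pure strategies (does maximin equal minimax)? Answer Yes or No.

Yes

Row minima: Enter → 2, Stay → 3; maximin = 3.
Column maxima: Fight → 5, Accommodate → 3; minimax = 3.
maximin = minimax = 3, so a saddle point exists.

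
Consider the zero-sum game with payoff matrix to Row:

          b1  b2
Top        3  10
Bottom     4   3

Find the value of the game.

31/8

Row minima: Top → 3, Bottom → 3; maximin = 3.
Column maxima: b1 → 4, b2 → 10; minimax = 4.
3 ≠ 4, so there is no saddle point; optimal play is mixed.
Let Row play Top with probability p. Expected payoff against b1: 3p + 4(1−p) = −p + 4; against b2: 10p + 3(1−p) = 7p + 3.
Setting these equal: −p + 4 = 7p + 3 ⇒ −8p = -1 ⇒ p = 1/8, and the value is (-1)·(1/8) + 4 = 31/8.
For Column: with q = P(b1), equating Top's and Bottom's payoffs gives −7q + 10 = q + 3 ⇒ q = 7/8.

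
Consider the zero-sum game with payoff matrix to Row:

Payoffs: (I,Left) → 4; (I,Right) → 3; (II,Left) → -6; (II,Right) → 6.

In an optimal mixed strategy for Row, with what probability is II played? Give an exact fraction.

Row minima: I → 3, II → -6; maximin = 3.
Column maxima: Left → 4, Right → 6; minimax = 4.
3 ≠ 4, so there is no saddle point; optimal play is mixed.
Let Row play I with probability p. Expected payoff against Left: 4p + (-6)(1−p) = 10p − 6; against Right: 3p + 6(1−p) = −3p + 6.
Setting these equal: 10p − 6 = −3p + 6 ⇒ 13p = 12 ⇒ p = 12/13, and the value is (10)·(12/13) − 6 = 42/13.
For Column: with q = P(Left), equating I's and II's payoffs gives q + 3 = −12q + 6 ⇒ q = 3/13.

1/13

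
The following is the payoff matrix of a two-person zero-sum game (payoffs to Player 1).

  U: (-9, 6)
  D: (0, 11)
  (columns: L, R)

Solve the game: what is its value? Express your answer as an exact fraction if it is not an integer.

0

Row minima: U → -9, D → 0; maximin = 0.
Column maxima: L → 0, R → 11; minimax = 0.
Since maximin = minimax = 0, there is a saddle point and the value is 0.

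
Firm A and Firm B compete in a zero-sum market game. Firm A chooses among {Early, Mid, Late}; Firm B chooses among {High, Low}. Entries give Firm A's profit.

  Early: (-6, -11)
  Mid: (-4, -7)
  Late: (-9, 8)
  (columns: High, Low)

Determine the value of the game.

Row minima: Early → -11, Mid → -7, Late → -9; maximin = -7.
Column maxima: High → -4, Low → 8; minimax = -4.
-7 ≠ -4, so there is no saddle point; optimal play is mixed.
Early is strictly dominated by Mid, so Firm A never plays it.
On the remaining 2×2 (Mid, Late vs High, Low):
Let Firm A play Mid with probability p. Expected payoff against High: (-4)p + (-9)(1−p) = 5p − 9; against Low: (-7)p + 8(1−p) = −15p + 8.
Setting these equal: 5p − 9 = −15p + 8 ⇒ 20p = 17 ⇒ p = 17/20, and the value is (5)·(17/20) − 9 = -19/4.
For Firm B: with q = P(High), equating Mid's and Late's payoffs gives 3q − 7 = −17q + 8 ⇒ q = 3/4.

-19/4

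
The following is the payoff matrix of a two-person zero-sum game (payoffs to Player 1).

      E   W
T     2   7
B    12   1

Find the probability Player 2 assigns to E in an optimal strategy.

Row minima: T → 2, B → 1; maximin = 2.
Column maxima: E → 12, W → 7; minimax = 7.
2 ≠ 7, so there is no saddle point; optimal play is mixed.
Let Player 1 play T with probability p. Expected payoff against E: 2p + 12(1−p) = −10p + 12; against W: 7p + 1(1−p) = 6p + 1.
Setting these equal: −10p + 12 = 6p + 1 ⇒ −16p = -11 ⇒ p = 11/16, and the value is (-10)·(11/16) + 12 = 41/8.
For Player 2: with q = P(E), equating T's and B's payoffs gives −5q + 7 = 11q + 1 ⇒ q = 3/8.

3/8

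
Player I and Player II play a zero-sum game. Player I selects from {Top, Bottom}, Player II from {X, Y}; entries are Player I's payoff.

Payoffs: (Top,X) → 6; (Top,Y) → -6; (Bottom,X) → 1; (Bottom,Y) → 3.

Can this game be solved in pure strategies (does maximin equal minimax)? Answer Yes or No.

Row minima: Top → -6, Bottom → 1; maximin = 1.
Column maxima: X → 6, Y → 3; minimax = 3.
1 ≠ 3, so no pure-strategy equilibrium exists.

No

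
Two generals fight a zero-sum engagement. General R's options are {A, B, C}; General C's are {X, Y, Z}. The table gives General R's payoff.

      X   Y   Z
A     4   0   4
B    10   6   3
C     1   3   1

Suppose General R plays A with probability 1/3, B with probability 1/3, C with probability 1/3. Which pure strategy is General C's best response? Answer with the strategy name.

Z

If General C plays X, General R's expected payoff is (1/3)·4 + (1/3)·10 + (1/3)·1 = 5.
If General C plays Y, General R's expected payoff is (1/3)·0 + (1/3)·6 + (1/3)·3 = 3.
If General C plays Z, General R's expected payoff is (1/3)·4 + (1/3)·3 + (1/3)·1 = 8/3.
General C minimizes General R's payoff; the smallest is 8/3, so the best response is Z.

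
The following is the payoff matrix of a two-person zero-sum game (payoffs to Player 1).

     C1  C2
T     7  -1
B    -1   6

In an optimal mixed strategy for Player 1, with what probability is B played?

Row minima: T → -1, B → -1; maximin = -1.
Column maxima: C1 → 7, C2 → 6; minimax = 6.
-1 ≠ 6, so there is no saddle point; optimal play is mixed.
Let Player 1 play T with probability p. Expected payoff against C1: 7p + (-1)(1−p) = 8p − 1; against C2: (-1)p + 6(1−p) = −7p + 6.
Setting these equal: 8p − 1 = −7p + 6 ⇒ 15p = 7 ⇒ p = 7/15, and the value is (8)·(7/15) − 1 = 41/15.
For Player 2: with q = P(C1), equating T's and B's payoffs gives 8q − 1 = −7q + 6 ⇒ q = 7/15.

8/15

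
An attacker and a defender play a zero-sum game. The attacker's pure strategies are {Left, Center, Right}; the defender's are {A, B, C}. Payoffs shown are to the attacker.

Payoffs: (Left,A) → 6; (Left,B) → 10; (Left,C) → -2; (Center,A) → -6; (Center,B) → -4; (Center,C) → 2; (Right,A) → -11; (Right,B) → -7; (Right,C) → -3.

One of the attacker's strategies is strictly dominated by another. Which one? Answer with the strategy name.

Right

Left gives a strictly higher payoff than Right against every column: 6 > -11, 10 > -7, -2 > -3.
So Right is strictly dominated and the attacker never plays it.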